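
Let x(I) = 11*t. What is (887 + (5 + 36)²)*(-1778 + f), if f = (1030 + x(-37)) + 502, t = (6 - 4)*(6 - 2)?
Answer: -405744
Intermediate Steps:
t = 8 (t = 2*4 = 8)
x(I) = 88 (x(I) = 11*8 = 88)
f = 1620 (f = (1030 + 88) + 502 = 1118 + 502 = 1620)
(887 + (5 + 36)²)*(-1778 + f) = (887 + (5 + 36)²)*(-1778 + 1620) = (887 + 41²)*(-158) = (887 + 1681)*(-158) = 2568*(-158) = -405744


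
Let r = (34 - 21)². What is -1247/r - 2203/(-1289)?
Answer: -1235076/217841 ≈ -5.6696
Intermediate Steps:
r = 169 (r = 13² = 169)
-1247/r - 2203/(-1289) = -1247/169 - 2203/(-1289) = -1247*1/169 - 2203*(-1/1289) = -1247/169 + 2203/1289 = -1235076/217841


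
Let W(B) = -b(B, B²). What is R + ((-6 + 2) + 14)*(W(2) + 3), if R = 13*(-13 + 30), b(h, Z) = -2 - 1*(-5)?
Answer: 221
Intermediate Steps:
b(h, Z) = 3 (b(h, Z) = -2 + 5 = 3)
W(B) = -3 (W(B) = -1*3 = -3)
R = 221 (R = 13*17 = 221)
R + ((-6 + 2) + 14)*(W(2) + 3) = 221 + ((-6 + 2) + 14)*(-3 + 3) = 221 + (-4 + 14)*0 = 221 + 10*0 = 221 + 0 = 221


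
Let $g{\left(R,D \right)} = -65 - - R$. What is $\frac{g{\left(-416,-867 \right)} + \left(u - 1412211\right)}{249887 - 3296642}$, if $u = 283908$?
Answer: $\frac{1128784}{3046755} \approx 0.37049$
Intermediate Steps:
$g{\left(R,D \right)} = -65 + R$
$\frac{g{\left(-416,-867 \right)} + \left(u - 1412211\right)}{249887 - 3296642} = \frac{\left(-65 - 416\right) + \left(283908 - 1412211\right)}{249887 - 3296642} = \frac{-481 - 1128303}{-3046755} = \left(-1128784\right) \left(- \frac{1}{3046755}\right) = \frac{1128784}{3046755}$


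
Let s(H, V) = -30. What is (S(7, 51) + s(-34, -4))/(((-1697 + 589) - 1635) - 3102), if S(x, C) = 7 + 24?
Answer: -1/5845 ≈ -0.00017109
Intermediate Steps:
S(x, C) = 31
(S(7, 51) + s(-34, -4))/(((-1697 + 589) - 1635) - 3102) = (31 - 30)/(((-1697 + 589) - 1635) - 3102) = 1/((-1108 - 1635) - 3102) = 1/(-2743 - 3102) = 1/(-5845) = 1*(-1/5845) = -1/5845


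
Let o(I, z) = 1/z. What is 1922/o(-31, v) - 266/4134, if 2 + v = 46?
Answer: 174801923/2067 ≈ 84568.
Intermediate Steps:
v = 44 (v = -2 + 46 = 44)
1922/o(-31, v) - 266/4134 = 1922/(1/44) - 266/4134 = 1922/(1/44) - 266*1/4134 = 1922*44 - 133/2067 = 84568 - 133/2067 = 174801923/2067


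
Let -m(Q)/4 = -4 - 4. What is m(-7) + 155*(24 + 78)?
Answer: 15842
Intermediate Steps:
m(Q) = 32 (m(Q) = -4*(-4 - 4) = -4*(-8) = 32)
m(-7) + 155*(24 + 78) = 32 + 155*(24 + 78) = 32 + 155*102 = 32 + 15810 = 15842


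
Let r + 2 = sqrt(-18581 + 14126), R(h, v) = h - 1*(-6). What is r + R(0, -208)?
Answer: 4 + 9*I*sqrt(55) ≈ 4.0 + 66.746*I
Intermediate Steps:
R(h, v) = 6 + h (R(h, v) = h + 6 = 6 + h)
r = -2 + 9*I*sqrt(55) (r = -2 + sqrt(-18581 + 14126) = -2 + sqrt(-4455) = -2 + 9*I*sqrt(55) ≈ -2.0 + 66.746*I)
r + R(0, -208) = (-2 + 9*I*sqrt(55)) + (6 + 0) = (-2 + 9*I*sqrt(55)) + 6 = 4 + 9*I*sqrt(55)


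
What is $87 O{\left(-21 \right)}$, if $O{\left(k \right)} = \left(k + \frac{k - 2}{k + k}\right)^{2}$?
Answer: $\frac{21398549}{588} \approx 36392.0$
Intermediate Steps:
$O{\left(k \right)} = \left(k + \frac{-2 + k}{2 k}\right)^{2}$
$87 O{\left(-21 \right)} = 87 \frac{\left(-2 - 21 + 2 \left(-21\right)^{2}\right)^{2}}{4 \cdot 441} = 87 \cdot \frac{1}{4} \cdot \frac{1}{441} \left(-2 - 21 + 2 \cdot 441\right)^{2} = 87 \cdot \frac{1}{4} \cdot \frac{1}{441} \left(-2 - 21 + 882\right)^{2} = 87 \cdot \frac{1}{4} \cdot \frac{1}{441} \cdot 859^{2} = 87 \cdot \frac{1}{4} \cdot \frac{1}{441} \cdot 737881 = 87 \cdot \frac{737881}{1764} = \frac{21398549}{588}$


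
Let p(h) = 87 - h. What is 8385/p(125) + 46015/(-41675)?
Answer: -70238689/316730 ≈ -221.76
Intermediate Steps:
8385/p(125) + 46015/(-41675) = 8385/(87 - 1*125) + 46015/(-41675) = 8385/(87 - 125) + 46015*(-1/41675) = 8385/(-38) - 9203/8335 = 8385*(-1/38) - 9203/8335 = -8385/38 - 9203/8335 = -70238689/316730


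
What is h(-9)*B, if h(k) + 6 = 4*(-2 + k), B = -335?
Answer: 16750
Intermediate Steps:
h(k) = -14 + 4*k (h(k) = -6 + 4*(-2 + k) = -6 + (-8 + 4*k) = -14 + 4*k)
h(-9)*B = (-14 + 4*(-9))*(-335) = (-14 - 36)*(-335) = -50*(-335) = 16750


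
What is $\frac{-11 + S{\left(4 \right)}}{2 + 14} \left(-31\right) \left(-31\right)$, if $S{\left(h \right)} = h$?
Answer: $- \frac{6727}{16} \approx -420.44$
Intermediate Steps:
$\frac{-11 + S{\left(4 \right)}}{2 + 14} \left(-31\right) \left(-31\right) = \frac{-11 + 4}{2 + 14} \left(-31\right) \left(-31\right) = - \frac{7}{16} \left(-31\right) \left(-31\right) = \left(-7\right) \frac{1}{16} \left(-31\right) \left(-31\right) = \left(- \frac{7}{16}\right) \left(-31\right) \left(-31\right) = \frac{217}{16} \left(-31\right) = - \frac{6727}{16}$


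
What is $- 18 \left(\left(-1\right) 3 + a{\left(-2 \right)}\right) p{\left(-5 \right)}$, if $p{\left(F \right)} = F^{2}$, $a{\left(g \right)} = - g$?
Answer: $450$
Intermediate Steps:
$- 18 \left(\left(-1\right) 3 + a{\left(-2 \right)}\right) p{\left(-5 \right)} = - 18 \left(\left(-1\right) 3 - -2\right) \left(-5\right)^{2} = - 18 \left(-3 + 2\right) 25 = \left(-18\right) \left(-1\right) 25 = 18 \cdot 25 = 450$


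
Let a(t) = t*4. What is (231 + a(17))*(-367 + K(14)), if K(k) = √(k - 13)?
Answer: -109434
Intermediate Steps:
a(t) = 4*t
K(k) = √(-13 + k)
(231 + a(17))*(-367 + K(14)) = (231 + 4*17)*(-367 + √(-13 + 14)) = (231 + 68)*(-367 + √1) = 299*(-367 + 1) = 299*(-366) = -109434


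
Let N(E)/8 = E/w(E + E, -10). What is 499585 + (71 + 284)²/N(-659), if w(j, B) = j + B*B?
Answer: 1393655285/2636 ≈ 5.2870e+5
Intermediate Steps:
w(j, B) = j + B²
N(E) = 8*E/(100 + 2*E) (N(E) = 8*(E/((E + E) + (-10)²)) = 8*(E/(2*E + 100)) = 8*(E/(100 + 2*E)) = 8*E/(100 + 2*E))
499585 + (71 + 284)²/N(-659) = 499585 + (71 + 284)²/((4*(-659)/(50 - 659))) = 499585 + 355²/((4*(-659)/(-609))) = 499585 + 126025/((4*(-659)*(-1/609))) = 499585 + 126025/(2636/609) = 499585 + 126025*(609/2636) = 499585 + 76749225/2636 = 1393655285/2636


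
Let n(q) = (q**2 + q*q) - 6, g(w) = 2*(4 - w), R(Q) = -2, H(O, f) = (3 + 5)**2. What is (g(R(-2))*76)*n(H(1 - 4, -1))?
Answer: 7465632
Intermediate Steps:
H(O, f) = 64 (H(O, f) = 8**2 = 64)
g(w) = 8 - 2*w
n(q) = -6 + 2*q**2 (n(q) = (q**2 + q**2) - 6 = 2*q**2 - 6 = -6 + 2*q**2)
(g(R(-2))*76)*n(H(1 - 4, -1)) = ((8 - 2*(-2))*76)*(-6 + 2*64**2) = ((8 + 4)*76)*(-6 + 2*4096) = (12*76)*(-6 + 8192) = 912*8186 = 7465632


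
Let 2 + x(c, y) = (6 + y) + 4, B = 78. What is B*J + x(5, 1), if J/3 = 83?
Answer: 19431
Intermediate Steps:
J = 249 (J = 3*83 = 249)
x(c, y) = 8 + y (x(c, y) = -2 + ((6 + y) + 4) = -2 + (10 + y) = 8 + y)
B*J + x(5, 1) = 78*249 + (8 + 1) = 19422 + 9 = 19431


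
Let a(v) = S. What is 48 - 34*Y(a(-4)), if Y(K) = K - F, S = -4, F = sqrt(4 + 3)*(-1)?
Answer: 184 - 34*sqrt(7) ≈ 94.044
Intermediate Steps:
F = -sqrt(7) (F = sqrt(7)*(-1) = -sqrt(7) ≈ -2.6458)
a(v) = -4
Y(K) = K + sqrt(7) (Y(K) = K - (-1)*sqrt(7) = K + sqrt(7))
48 - 34*Y(a(-4)) = 48 - 34*(-4 + sqrt(7)) = 48 + (136 - 34*sqrt(7)) = 184 - 34*sqrt(7)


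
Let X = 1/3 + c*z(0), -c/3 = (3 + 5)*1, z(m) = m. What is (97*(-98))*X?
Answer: -9506/3 ≈ -3168.7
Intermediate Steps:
c = -24 (c = -3*(3 + 5) = -24 ≈ -24.000)
X = 1/3 (X = 1/3 - 24*0 = 1/3 + 0 = 1/3 ≈ 0.33333)
(97*(-98))*X = (97*(-98))*(1/3) = -9506*1/3 = -9506/3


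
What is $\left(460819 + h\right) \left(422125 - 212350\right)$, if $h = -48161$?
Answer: $86565331950$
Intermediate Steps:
$\left(460819 + h\right) \left(422125 - 212350\right) = \left(460819 - 48161\right) \left(422125 - 212350\right) = 412658 \cdot 209775 = 86565331950$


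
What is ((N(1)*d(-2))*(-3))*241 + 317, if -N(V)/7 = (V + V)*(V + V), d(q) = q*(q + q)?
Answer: 162269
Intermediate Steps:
d(q) = 2*q² (d(q) = q*(2*q) = 2*q²)
N(V) = -28*V² (N(V) = -7*(V + V)*(V + V) = -7*2*V*2*V = -28*V²)
((N(1)*d(-2))*(-3))*241 + 317 = (((-28*1²)*(2*(-2)²))*(-3))*241 + 317 = (((-28*1)*(2*4))*(-3))*241 + 317 = (-28*8*(-3))*241 + 317 = -224*(-3)*241 + 317 = 672*241 + 317 = 161952 + 317 = 162269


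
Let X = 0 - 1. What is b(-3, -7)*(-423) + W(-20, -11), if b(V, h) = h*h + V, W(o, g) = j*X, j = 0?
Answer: -19458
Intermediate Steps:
X = -1
W(o, g) = 0 (W(o, g) = 0*(-1) = 0)
b(V, h) = V + h² (b(V, h) = h² + V = V + h²)
b(-3, -7)*(-423) + W(-20, -11) = (-3 + (-7)²)*(-423) + 0 = (-3 + 49)*(-423) + 0 = 46*(-423) + 0 = -19458 + 0 = -19458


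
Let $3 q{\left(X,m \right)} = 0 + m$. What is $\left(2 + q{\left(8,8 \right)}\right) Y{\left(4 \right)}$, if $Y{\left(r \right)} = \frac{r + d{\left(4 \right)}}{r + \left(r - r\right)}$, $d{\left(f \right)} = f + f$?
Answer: $14$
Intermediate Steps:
$d{\left(f \right)} = 2 f$
$q{\left(X,m \right)} = \frac{m}{3}$ ($q{\left(X,m \right)} = \frac{0 + m}{3} = \frac{m}{3}$)
$Y{\left(r \right)} = \frac{8 + r}{r}$ ($Y{\left(r \right)} = \frac{r + 2 \cdot 4}{r + \left(r - r\right)} = \frac{r + 8}{r + 0} = \frac{8 + r}{r}$)
$\left(2 + q{\left(8,8 \right)}\right) Y{\left(4 \right)} = \left(2 + \frac{1}{3} \cdot 8\right) \frac{8 + 4}{4} = \left(2 + \frac{8}{3}\right) \frac{1}{4} \cdot 12 = \frac{14}{3} \cdot 3 = 14$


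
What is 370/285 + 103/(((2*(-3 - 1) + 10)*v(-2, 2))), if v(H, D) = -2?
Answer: -5575/228 ≈ -24.452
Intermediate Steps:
370/285 + 103/(((2*(-3 - 1) + 10)*v(-2, 2))) = 370/285 + 103/(((2*(-3 - 1) + 10)*(-2))) = 370*(1/285) + 103/(((2*(-4) + 10)*(-2))) = 74/57 + 103/(((-8 + 10)*(-2))) = 74/57 + 103/((2*(-2))) = 74/57 + 103/(-4) = 74/57 + 103*(-¼) = 74/57 - 103/4 = -5575/228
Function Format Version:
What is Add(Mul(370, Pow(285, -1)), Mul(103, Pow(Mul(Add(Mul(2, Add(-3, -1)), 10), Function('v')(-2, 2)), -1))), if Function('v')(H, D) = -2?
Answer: Rational(-5575, 228) ≈ -24.452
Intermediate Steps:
Add(Mul(370, Pow(285, -1)), Mul(103, Pow(Mul(Add(Mul(2, Add(-3, -1)), 10), Function('v')(-2, 2)), -1))) = Add(Mul(370, Pow(285, -1)), Mul(103, Pow(Mul(Add(Mul(2, Add(-3, -1)), 10), -2), -1))) = Add(Mul(370, Rational(1, 285)), Mul(103, Pow(Mul(Add(Mul(2, -4), 10), -2), -1))) = Add(Rational(74, 57), Mul(103, Pow(Mul(Add(-8, 10), -2), -1))) = Add(Rational(74, 57), Mul(103, Pow(Mul(2, -2), -1))) = Add(Rational(74, 57), Mul(103, Pow(-4, -1))) = Add(Rational(74, 57), Mul(103, Rational(-1, 4))) = Add(Rational(74, 57), Rational(-103, 4)) = Rational(-5575, 228)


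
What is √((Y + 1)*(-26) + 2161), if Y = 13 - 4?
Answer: √1901 ≈ 43.600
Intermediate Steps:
Y = 9
√((Y + 1)*(-26) + 2161) = √((9 + 1)*(-26) + 2161) = √(10*(-26) + 2161) = √(-260 + 2161) = √1901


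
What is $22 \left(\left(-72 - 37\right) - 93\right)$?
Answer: $-4444$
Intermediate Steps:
$22 \left(\left(-72 - 37\right) - 93\right) = 22 \left(-109 - 93\right) = 22 \left(-202\right) = -4444$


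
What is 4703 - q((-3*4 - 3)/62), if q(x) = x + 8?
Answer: 291105/62 ≈ 4695.2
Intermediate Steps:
q(x) = 8 + x
4703 - q((-3*4 - 3)/62) = 4703 - (8 + (-3*4 - 3)/62) = 4703 - (8 + (-12 - 3)*(1/62)) = 4703 - (8 - 15*1/62) = 4703 - (8 - 15/62) = 4703 - 1*481/62 = 4703 - 481/62 = 291105/62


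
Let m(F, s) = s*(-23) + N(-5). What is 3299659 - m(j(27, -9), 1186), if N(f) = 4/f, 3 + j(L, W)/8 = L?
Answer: 16634689/5 ≈ 3.3269e+6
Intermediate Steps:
j(L, W) = -24 + 8*L
m(F, s) = -⅘ - 23*s (m(F, s) = s*(-23) + 4/(-5) = -23*s + 4*(-⅕) = -23*s - ⅘ = -⅘ - 23*s)
3299659 - m(j(27, -9), 1186) = 3299659 - (-⅘ - 23*1186) = 3299659 - (-⅘ - 27278) = 3299659 - 1*(-136394/5) = 3299659 + 136394/5 = 16634689/5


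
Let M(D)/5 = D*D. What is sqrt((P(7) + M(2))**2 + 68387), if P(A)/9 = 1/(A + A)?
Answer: 3*sqrt(1498597)/14 ≈ 262.32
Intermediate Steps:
M(D) = 5*D**2 (M(D) = 5*(D*D) = 5*D**2)
P(A) = 9/(2*A) (P(A) = 9/(A + A) = 9/((2*A)) = 9*(1/(2*A)) = 9/(2*A))
sqrt((P(7) + M(2))**2 + 68387) = sqrt(((9/2)/7 + 5*2**2)**2 + 68387) = sqrt(((9/2)*(1/7) + 5*4)**2 + 68387) = sqrt((9/14 + 20)**2 + 68387) = sqrt((289/14)**2 + 68387) = sqrt(83521/196 + 68387) = sqrt(13487373/196) = 3*sqrt(1498597)/14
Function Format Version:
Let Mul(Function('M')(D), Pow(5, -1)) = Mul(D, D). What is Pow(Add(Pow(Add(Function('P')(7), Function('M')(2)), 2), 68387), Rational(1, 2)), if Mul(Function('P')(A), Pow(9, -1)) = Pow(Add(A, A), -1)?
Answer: Mul(Rational(3, 14), Pow(1498597, Rational(1, 2))) ≈ 262.32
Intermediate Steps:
Function('M')(D) = Mul(5, Pow(D, 2)) (Function('M')(D) = Mul(5, Mul(D, D)) = Mul(5, Pow(D, 2)))
Function('P')(A) = Mul(Rational(9, 2), Pow(A, -1)) (Function('P')(A) = Mul(9, Pow(Add(A, A), -1)) = Mul(9, Pow(Mul(2, A), -1)) = Mul(9, Mul(Rational(1, 2), Pow(A, -1))) = Mul(Rational(9, 2), Pow(A, -1)))
Pow(Add(Pow(Add(Function('P')(7), Function('M')(2)), 2), 68387), Rational(1, 2)) = Pow(Add(Pow(Add(Mul(Rational(9, 2), Pow(7, -1)), Mul(5, Pow(2, 2))), 2), 68387), Rational(1, 2)) = Pow(Add(Pow(Add(Mul(Rational(9, 2), Rational(1, 7)), Mul(5, 4)), 2), 68387), Rational(1, 2)) = Pow(Add(Pow(Add(Rational(9, 14), 20), 2), 68387), Rational(1, 2)) = Pow(Add(Pow(Rational(289, 14), 2), 68387), Rational(1, 2)) = Pow(Add(Rational(83521, 196), 68387), Rational(1, 2)) = Pow(Rational(13487373, 196), Rational(1, 2)) = Mul(Rational(3, 14), Pow(1498597, Rational(1, 2)))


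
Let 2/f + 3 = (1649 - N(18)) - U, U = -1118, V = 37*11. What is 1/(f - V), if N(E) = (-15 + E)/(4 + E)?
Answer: -60805/24747591 ≈ -0.0024570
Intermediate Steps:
N(E) = (-15 + E)/(4 + E)
V = 407
f = 44/60805 (f = 2/(-3 + ((1649 - (-15 + 18)/(4 + 18)) - 1*(-1118))) = 2/(-3 + ((1649 - 3/22) + 1118)) = 2/(-3 + (36275/22 + 1118)) = 2/(-3 + 60871/22) = 2/(60805/22) = 2*(22/60805) = 44/60805 ≈ 0.00072362)
1/(f - V) = 1/(44/60805 - 1*407) = 1/(44/60805 - 407) = 1/(-24747591/60805) = -60805/24747591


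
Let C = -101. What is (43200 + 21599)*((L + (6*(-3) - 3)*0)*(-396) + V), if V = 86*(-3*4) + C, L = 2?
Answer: -124738075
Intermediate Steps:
V = -1133 (V = 86*(-3*4) - 101 = 86*(-12) - 101 = -1032 - 101 = -1133)
(43200 + 21599)*((L + (6*(-3) - 3)*0)*(-396) + V) = (43200 + 21599)*((2 + (6*(-3) - 3)*0)*(-396) - 1133) = 64799*((2 + (-18 - 3)*0)*(-396) - 1133) = 64799*((2 - 21*0)*(-396) - 1133) = 64799*((2 + 0)*(-396) - 1133) = 64799*(2*(-396) - 1133) = 64799*(-792 - 1133) = 64799*(-1925) = -124738075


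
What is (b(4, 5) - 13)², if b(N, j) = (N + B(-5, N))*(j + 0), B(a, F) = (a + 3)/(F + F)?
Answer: 529/16 ≈ 33.063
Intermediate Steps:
B(a, F) = (3 + a)/(2*F) (B(a, F) = (3 + a)/((2*F)) = (3 + a)*(1/(2*F)) = (3 + a)/(2*F))
b(N, j) = j*(N - 1/N) (b(N, j) = (N + (3 - 5)/(2*N))*(j + 0) = (N + (½)*(-2)/N)*j = (N - 1/N)*j = j*(N - 1/N))
(b(4, 5) - 13)² = ((4*5 - 1*5/4) - 13)² = ((20 - 1*5*¼) - 13)² = ((20 - 5/4) - 13)² = (75/4 - 13)² = (23/4)² = 529/16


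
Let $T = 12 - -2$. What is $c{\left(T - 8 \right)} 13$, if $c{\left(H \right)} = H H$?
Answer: $468$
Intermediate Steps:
$T = 14$ ($T = 12 + 2 = 14$)
$c{\left(H \right)} = H^{2}$
$c{\left(T - 8 \right)} 13 = \left(14 - 8\right)^{2} \cdot 13 = 6^{2} \cdot 13 = 36 \cdot 13 = 468$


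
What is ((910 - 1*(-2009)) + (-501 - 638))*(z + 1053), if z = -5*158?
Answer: 468140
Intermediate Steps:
z = -790
((910 - 1*(-2009)) + (-501 - 638))*(z + 1053) = ((910 - 1*(-2009)) + (-501 - 638))*(-790 + 1053) = ((910 + 2009) - 1139)*263 = (2919 - 1139)*263 = 1780*263 = 468140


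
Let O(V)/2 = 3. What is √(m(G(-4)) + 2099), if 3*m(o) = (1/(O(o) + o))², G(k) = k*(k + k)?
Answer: √27278607/114 ≈ 45.815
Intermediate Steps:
G(k) = 2*k² (G(k) = k*(2*k) = 2*k²)
O(V) = 6 (O(V) = 2*3 = 6)
m(o) = 1/(3*(6 + o)²) (m(o) = (1/(6 + o))²/3 = 1/(3*(6 + o)²))
√(m(G(-4)) + 2099) = √(1/(3*(6 + 2*(-4)²)²) + 2099) = √(1/(3*(6 + 2*16)²) + 2099) = √(1/(3*(6 + 32)²) + 2099) = √((⅓)/38² + 2099) = √((⅓)*(1/1444) + 2099) = √(1/4332 + 2099) = √(9092869/4332) = √27278607/114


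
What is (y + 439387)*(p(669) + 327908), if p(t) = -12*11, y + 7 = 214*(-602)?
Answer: 101791492352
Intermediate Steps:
y = -128835 (y = -7 + 214*(-602) = -7 - 128828 = -128835)
p(t) = -132
(y + 439387)*(p(669) + 327908) = (-128835 + 439387)*(-132 + 327908) = 310552*327776 = 101791492352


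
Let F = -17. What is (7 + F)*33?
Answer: -330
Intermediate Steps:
(7 + F)*33 = (7 - 17)*33 = -10*33 = -330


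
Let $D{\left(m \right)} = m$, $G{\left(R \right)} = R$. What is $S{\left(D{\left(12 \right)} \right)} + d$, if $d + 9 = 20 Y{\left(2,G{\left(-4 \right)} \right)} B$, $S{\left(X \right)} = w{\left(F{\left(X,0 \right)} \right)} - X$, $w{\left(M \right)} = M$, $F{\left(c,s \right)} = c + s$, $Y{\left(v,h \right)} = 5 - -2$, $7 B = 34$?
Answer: $671$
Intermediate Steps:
$B = \frac{34}{7}$ ($B = \frac{1}{7} \cdot 34 = \frac{34}{7} \approx 4.8571$)
$Y{\left(v,h \right)} = 7$ ($Y{\left(v,h \right)} = 5 + 2 = 7$)
$S{\left(X \right)} = 0$ ($S{\left(X \right)} = \left(X + 0\right) - X = X - X = 0$)
$d = 671$ ($d = -9 + 20 \cdot 7 \cdot \frac{34}{7} = -9 + 140 \cdot \frac{34}{7} = -9 + 680 = 671$)
$S{\left(D{\left(12 \right)} \right)} + d = 0 + 671 = 671$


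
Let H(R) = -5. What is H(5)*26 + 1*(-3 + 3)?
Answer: -130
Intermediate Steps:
H(5)*26 + 1*(-3 + 3) = -5*26 + 1*(-3 + 3) = -130 + 1*0 = -130 + 0 = -130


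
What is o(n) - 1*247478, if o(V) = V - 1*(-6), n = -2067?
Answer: -249539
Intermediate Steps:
o(V) = 6 + V (o(V) = V + 6 = 6 + V)
o(n) - 1*247478 = (6 - 2067) - 1*247478 = -2061 - 247478 = -249539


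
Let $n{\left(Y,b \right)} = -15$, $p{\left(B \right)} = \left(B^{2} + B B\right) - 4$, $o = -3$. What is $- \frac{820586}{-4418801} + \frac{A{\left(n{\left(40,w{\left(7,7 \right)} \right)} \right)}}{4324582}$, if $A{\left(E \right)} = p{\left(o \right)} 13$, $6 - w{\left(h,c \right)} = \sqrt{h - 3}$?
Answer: $\frac{1774747833417}{9554733633091} \approx 0.18575$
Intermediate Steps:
$w{\left(h,c \right)} = 6 - \sqrt{-3 + h}$ ($w{\left(h,c \right)} = 6 - \sqrt{h - 3} = 6 - \sqrt{-3 + h}$)
$p{\left(B \right)} = -4 + 2 B^{2}$ ($p{\left(B \right)} = \left(B^{2} + B^{2}\right) - 4 = 2 B^{2} - 4 = -4 + 2 B^{2}$)
$A{\left(E \right)} = 182$ ($A{\left(E \right)} = \left(-4 + 2 \left(-3\right)^{2}\right) 13 = \left(-4 + 2 \cdot 9\right) 13 = \left(-4 + 18\right) 13 = 14 \cdot 13 = 182$)
$- \frac{820586}{-4418801} + \frac{A{\left(n{\left(40,w{\left(7,7 \right)} \right)} \right)}}{4324582} = - \frac{820586}{-4418801} + \frac{182}{4324582} = \left(-820586\right) \left(- \frac{1}{4418801}\right) + 182 \cdot \frac{1}{4324582} = \frac{820586}{4418801} + \frac{91}{2162291} = \frac{1774747833417}{9554733633091}$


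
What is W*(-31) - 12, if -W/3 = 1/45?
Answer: -149/15 ≈ -9.9333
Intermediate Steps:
W = -1/15 (W = -3/45 = -3*1/45 = -1/15 ≈ -0.066667)
W*(-31) - 12 = -1/15*(-31) - 12 = 31/15 - 12 = -149/15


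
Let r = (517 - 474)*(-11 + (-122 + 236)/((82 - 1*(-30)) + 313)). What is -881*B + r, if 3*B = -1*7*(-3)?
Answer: -2817098/425 ≈ -6628.5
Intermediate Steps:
B = 7 (B = (-1*7*(-3))/3 = (-7*(-3))/3 = (⅓)*21 = 7)
r = -196123/425 (r = 43*(-11 + 114/((82 + 30) + 313)) = 43*(-11 + 114/(112 + 313)) = 43*(-11 + 114/425) = 43*(-4561/425) = -196123/425 ≈ -461.47)
-881*B + r = -881*7 - 196123/425 = -6167 - 196123/425 = -2817098/425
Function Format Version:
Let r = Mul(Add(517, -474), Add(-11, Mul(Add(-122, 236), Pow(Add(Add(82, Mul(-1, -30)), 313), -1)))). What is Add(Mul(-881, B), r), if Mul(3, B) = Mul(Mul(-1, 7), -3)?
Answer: Rational(-2817098, 425) ≈ -6628.5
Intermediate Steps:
B = 7 (B = Mul(Rational(1, 3), Mul(Mul(-1, 7), -3)) = Mul(Rational(1, 3), Mul(-7, -3)) = Mul(Rational(1, 3), 21) = 7)
r = Rational(-196123, 425) (r = Mul(43, Add(-11, Mul(114, Pow(Add(Add(82, 30), 313), -1)))) = Mul(43, Add(-11, Mul(114, Pow(Add(112, 313), -1)))) = Mul(43, Add(-11, Mul(114, Pow(425, -1)))) = Mul(43, Add(-11, Mul(114, Rational(1, 425)))) = Mul(43, Add(-11, Rational(114, 425))) = Mul(43, Rational(-4561, 425)) = Rational(-196123, 425) ≈ -461.47)
Add(Mul(-881, B), r) = Add(Mul(-881, 7), Rational(-196123, 425)) = Add(-6167, Rational(-196123, 425)) = Rational(-2817098, 425)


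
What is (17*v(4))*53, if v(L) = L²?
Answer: 14416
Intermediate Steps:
(17*v(4))*53 = (17*4²)*53 = (17*16)*53 = 272*53 = 14416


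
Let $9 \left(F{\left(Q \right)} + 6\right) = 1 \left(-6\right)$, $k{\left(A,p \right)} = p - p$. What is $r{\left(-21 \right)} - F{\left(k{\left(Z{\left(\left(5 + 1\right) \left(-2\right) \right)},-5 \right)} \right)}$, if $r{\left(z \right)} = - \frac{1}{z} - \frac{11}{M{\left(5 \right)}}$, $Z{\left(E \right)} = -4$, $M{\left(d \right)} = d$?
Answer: $\frac{158}{35} \approx 4.5143$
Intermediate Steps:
$k{\left(A,p \right)} = 0$
$r{\left(z \right)} = - \frac{11}{5} - \frac{1}{z}$ ($r{\left(z \right)} = - \frac{1}{z} - \frac{11}{5} = - \frac{11}{5} - \frac{1}{z}$)
$F{\left(Q \right)} = - \frac{20}{3}$ ($F{\left(Q \right)} = -6 + \frac{1 \left(-6\right)}{9} = -6 + \frac{1}{9} \left(-6\right) = -6 - \frac{2}{3} = - \frac{20}{3}$)
$r{\left(-21 \right)} - F{\left(k{\left(Z{\left(\left(5 + 1\right) \left(-2\right) \right)},-5 \right)} \right)} = \left(- \frac{11}{5} - \frac{1}{-21}\right) - - \frac{20}{3} = \left(- \frac{11}{5} - - \frac{1}{21}\right) + \frac{20}{3} = \left(- \frac{11}{5} + \frac{1}{21}\right) + \frac{20}{3} = - \frac{226}{105} + \frac{20}{3} = \frac{158}{35}$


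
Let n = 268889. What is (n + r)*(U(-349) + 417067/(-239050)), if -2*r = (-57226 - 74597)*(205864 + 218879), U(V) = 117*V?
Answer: -78080420765388697777/68300 ≈ -1.1432e+15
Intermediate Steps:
r = 55990896489/2 (r = -(-57226 - 74597)*(205864 + 218879)/2 = -(-131823)*424743/2 = -½*(-55990896489) = 55990896489/2 ≈ 2.7995e+10)
(n + r)*(U(-349) + 417067/(-239050)) = (268889 + 55990896489/2)*(117*(-349) + 417067/(-239050)) = 55991434267*(-40833 + 417067*(-1/239050))/2 = 55991434267*(-40833 - 59581/34150)/2 = (55991434267/2)*(-1394506531/34150) = -78080420765388697777/68300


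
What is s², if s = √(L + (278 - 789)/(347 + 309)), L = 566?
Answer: 370785/656 ≈ 565.22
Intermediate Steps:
s = √15202185/164 (s = √(566 + (278 - 789)/(347 + 309)) = √(566 - 511/656) = √(370785/656) = √15202185/164 ≈ 23.774)
s² = (√15202185/164)² = 370785/656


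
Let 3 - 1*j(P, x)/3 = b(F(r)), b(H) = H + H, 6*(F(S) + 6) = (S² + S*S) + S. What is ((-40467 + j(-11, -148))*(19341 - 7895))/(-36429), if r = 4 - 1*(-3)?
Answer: 154624014/12143 ≈ 12734.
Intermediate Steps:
r = 7 (r = 4 + 3 = 7)
F(S) = -6 + S²/3 + S/6 (F(S) = -6 + ((S² + S*S) + S)/6 = -6 + ((S² + S²) + S)/6 = -6 + (2*S² + S)/6 = -6 + (S + 2*S²)/6 = -6 + (S²/3 + S/6) = -6 + S²/3 + S/6)
b(H) = 2*H
j(P, x) = -60 (j(P, x) = 9 - 6*(-6 + (⅓)*7² + (⅙)*7) = 9 - 6*(-6 + (⅓)*49 + 7/6) = 9 - 6*(-6 + 49/3 + 7/6) = 9 - 6*23/2 = 9 - 3*23 = 9 - 69 = -60)
((-40467 + j(-11, -148))*(19341 - 7895))/(-36429) = ((-40467 - 60)*(19341 - 7895))/(-36429) = -40527*11446*(-1/36429) = -463872042*(-1/36429) = 154624014/12143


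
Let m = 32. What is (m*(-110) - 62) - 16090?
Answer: -19672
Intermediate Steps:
(m*(-110) - 62) - 16090 = (32*(-110) - 62) - 16090 = (-3520 - 62) - 16090 = -3582 - 16090 = -19672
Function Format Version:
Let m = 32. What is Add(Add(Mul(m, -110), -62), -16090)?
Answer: -19672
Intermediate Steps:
Add(Add(Mul(m, -110), -62), -16090) = Add(Add(Mul(32, -110), -62), -16090) = Add(Add(-3520, -62), -16090) = Add(-3582, -16090) = -19672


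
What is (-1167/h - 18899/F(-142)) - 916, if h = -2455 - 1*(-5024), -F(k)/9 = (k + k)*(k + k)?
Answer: -1708998774853/1864847376 ≈ -916.43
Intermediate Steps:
F(k) = -36*k**2 (F(k) = -9*(k + k)*(k + k) = -9*2*k*2*k = -36*k**2)
h = 2569 (h = -2455 + 5024 = 2569)
(-1167/h - 18899/F(-142)) - 916 = (-1167/2569 - 18899/((-36*(-142)**2))) - 916 = (-1167*1/2569 - 18899/((-36*20164))) - 916 = (-1167/2569 - 18899/(-725904)) - 916 = (-1167/2569 - 18899*(-1/725904)) - 916 = (-1167/2569 + 18899/725904) - 916 = -798578437/1864847376 - 916 = -1708998774853/1864847376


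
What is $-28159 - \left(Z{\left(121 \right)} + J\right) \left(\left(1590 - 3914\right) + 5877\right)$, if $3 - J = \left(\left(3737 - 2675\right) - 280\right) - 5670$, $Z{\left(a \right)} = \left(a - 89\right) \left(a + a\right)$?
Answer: $-44920314$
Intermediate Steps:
$Z{\left(a \right)} = 2 a \left(-89 + a\right)$ ($Z{\left(a \right)} = \left(-89 + a\right) 2 a = 2 a \left(-89 + a\right)$)
$J = 4891$ ($J = 3 - \left(\left(\left(3737 - 2675\right) - 280\right) - 5670\right) = 3 - \left(\left(1062 - 280\right) - 5670\right) = 3 - \left(782 - 5670\right) = 3 - -4888 = 3 + 4888 = 4891$)
$-28159 - \left(Z{\left(121 \right)} + J\right) \left(\left(1590 - 3914\right) + 5877\right) = -28159 - \left(2 \cdot 121 \left(-89 + 121\right) + 4891\right) \left(\left(1590 - 3914\right) + 5877\right) = -28159 - \left(2 \cdot 121 \cdot 32 + 4891\right) \left(-2324 + 5877\right) = -28159 - \left(7744 + 4891\right) 3553 = -28159 - 12635 \cdot 3553 = -28159 - 44892155 = -44920314$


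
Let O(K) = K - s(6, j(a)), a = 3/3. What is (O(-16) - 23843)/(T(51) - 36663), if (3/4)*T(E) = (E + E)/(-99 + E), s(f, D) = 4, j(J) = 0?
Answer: 143178/219995 ≈ 0.65082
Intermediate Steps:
a = 1 (a = 3*(1/3) = 1)
T(E) = 8*E/(3*(-99 + E)) (T(E) = 4*((E + E)/(-99 + E))/3 = 4*((2*E)/(-99 + E))/3 = 4*(2*E/(-99 + E))/3 = 8*E/(3*(-99 + E)))
O(K) = -4 + K (O(K) = K - 1*4 = K - 4 = -4 + K)
(O(-16) - 23843)/(T(51) - 36663) = ((-4 - 16) - 23843)/((8/3)*51/(-99 + 51) - 36663) = (-20 - 23843)/((8/3)*51/(-48) - 36663) = -23863/((8/3)*51*(-1/48) - 36663) = -23863/(-17/6 - 36663) = -23863/(-219995/6) = -23863*(-6/219995) = 143178/219995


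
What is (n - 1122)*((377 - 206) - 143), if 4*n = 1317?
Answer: -22197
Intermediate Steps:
n = 1317/4 (n = (¼)*1317 = 1317/4 ≈ 329.25)
(n - 1122)*((377 - 206) - 143) = (1317/4 - 1122)*((377 - 206) - 143) = -3171*(171 - 143)/4 = -3171/4*28 = -22197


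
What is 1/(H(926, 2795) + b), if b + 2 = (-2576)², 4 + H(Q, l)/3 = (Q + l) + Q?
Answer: 1/6649703 ≈ 1.5038e-7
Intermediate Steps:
H(Q, l) = -12 + 3*l + 6*Q (H(Q, l) = -12 + 3*((Q + l) + Q) = -12 + 3*(l + 2*Q) = -12 + (3*l + 6*Q) = -12 + 3*l + 6*Q)
b = 6635774 (b = -2 + (-2576)² = -2 + 6635776 = 6635774)
1/(H(926, 2795) + b) = 1/((-12 + 3*2795 + 6*926) + 6635774) = 1/((-12 + 8385 + 5556) + 6635774) = 1/(13929 + 6635774) = 1/6649703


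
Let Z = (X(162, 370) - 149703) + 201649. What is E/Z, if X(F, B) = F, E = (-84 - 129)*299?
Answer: -63687/52108 ≈ -1.2222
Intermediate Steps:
E = -63687 (E = -213*299 = -63687)
Z = 52108 (Z = (162 - 149703) + 201649 = -149541 + 201649 = 52108)
E/Z = -63687/52108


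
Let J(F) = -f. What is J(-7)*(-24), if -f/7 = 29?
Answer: -4872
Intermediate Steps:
f = -203 (f = -7*29 = -203)
J(F) = 203 (J(F) = -1*(-203) = 203)
J(-7)*(-24) = 203*(-24) = -4872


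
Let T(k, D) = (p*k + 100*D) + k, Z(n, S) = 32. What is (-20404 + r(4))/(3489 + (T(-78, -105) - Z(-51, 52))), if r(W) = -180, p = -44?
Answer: 664/119 ≈ 5.5798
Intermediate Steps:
T(k, D) = -43*k + 100*D (T(k, D) = (-44*k + 100*D) + k = -43*k + 100*D)
(-20404 + r(4))/(3489 + (T(-78, -105) - Z(-51, 52))) = (-20404 - 180)/(3489 + ((-43*(-78) + 100*(-105)) - 1*32)) = -20584/(3489 + ((3354 - 10500) - 32)) = -20584/(3489 + (-7146 - 32)) = -20584/(3489 - 7178) = -20584/(-3689) = -20584*(-1/3689) = 664/119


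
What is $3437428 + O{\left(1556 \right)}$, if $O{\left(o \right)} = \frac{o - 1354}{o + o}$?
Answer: $\frac{5348638069}{1556} \approx 3.4374 \cdot 10^{6}$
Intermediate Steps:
$O{\left(o \right)} = \frac{-1354 + o}{2 o}$
$3437428 + O{\left(1556 \right)} = 3437428 + \frac{-1354 + 1556}{2 \cdot 1556} = 3437428 + \frac{1}{2} \cdot \frac{1}{1556} \cdot 202 = 3437428 + \frac{101}{1556} = \frac{5348638069}{1556}$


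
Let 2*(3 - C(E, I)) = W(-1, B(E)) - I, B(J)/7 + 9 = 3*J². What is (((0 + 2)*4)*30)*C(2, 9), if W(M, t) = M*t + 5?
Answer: 3720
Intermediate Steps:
B(J) = -63 + 21*J² (B(J) = -63 + 7*(3*J²) = -63 + 21*J²)
W(M, t) = 5 + M*t
C(E, I) = -31 + I/2 + 21*E²/2 (C(E, I) = 3 - ((5 - (-63 + 21*E²)) - I)/2 = 3 - ((5 + (63 - 21*E²)) - I)/2 = 3 - ((68 - 21*E²) - I)/2 = 3 - (68 - I - 21*E²)/2 = 3 + (-34 + I/2 + 21*E²/2) = -31 + I/2 + 21*E²/2)
(((0 + 2)*4)*30)*C(2, 9) = (((0 + 2)*4)*30)*(-31 + (½)*9 + (21/2)*2²) = ((2*4)*30)*(-31 + 9/2 + (21/2)*4) = (8*30)*(-31 + 9/2 + 42) = 240*(31/2) = 3720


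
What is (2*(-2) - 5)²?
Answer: 81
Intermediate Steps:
(2*(-2) - 5)² = (-4 - 5)² = (-9)² = 81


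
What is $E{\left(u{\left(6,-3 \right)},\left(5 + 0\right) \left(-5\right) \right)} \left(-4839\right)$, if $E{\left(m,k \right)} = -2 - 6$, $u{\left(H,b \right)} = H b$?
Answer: $38712$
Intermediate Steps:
$E{\left(m,k \right)} = -8$
$E{\left(u{\left(6,-3 \right)},\left(5 + 0\right) \left(-5\right) \right)} \left(-4839\right) = \left(-8\right) \left(-4839\right) = 38712$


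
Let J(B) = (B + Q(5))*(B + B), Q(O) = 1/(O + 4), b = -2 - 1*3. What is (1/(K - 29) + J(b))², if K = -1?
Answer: 19333609/8100 ≈ 2386.9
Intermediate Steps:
b = -5 (b = -2 - 3 = -5)
Q(O) = 1/(4 + O)
J(B) = 2*B*(⅑ + B) (J(B) = (B + 1/(4 + 5))*(B + B) = (B + 1/9)*(2*B) = (B + ⅑)*(2*B) = (⅑ + B)*(2*B) = 2*B*(⅑ + B))
(1/(K - 29) + J(b))² = (1/(-1 - 29) + (2/9)*(-5)*(1 + 9*(-5)))² = (1/(-30) + (2/9)*(-5)*(1 - 45))² = (-1/30 + (2/9)*(-5)*(-44))² = (-1/30 + 440/9)² = (4397/90)² = 19333609/8100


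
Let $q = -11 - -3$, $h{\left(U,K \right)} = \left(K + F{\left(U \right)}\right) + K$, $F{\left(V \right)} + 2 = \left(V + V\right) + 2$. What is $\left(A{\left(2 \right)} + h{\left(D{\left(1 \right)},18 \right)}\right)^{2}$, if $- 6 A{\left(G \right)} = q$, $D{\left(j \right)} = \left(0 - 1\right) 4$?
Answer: $\frac{7744}{9} \approx 860.44$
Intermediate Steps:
$D{\left(j \right)} = -4$ ($D{\left(j \right)} = \left(-1\right) 4 = -4$)
$F{\left(V \right)} = 2 V$ ($F{\left(V \right)} = -2 + \left(\left(V + V\right) + 2\right) = -2 + \left(2 V + 2\right) = -2 + \left(2 + 2 V\right) = 2 V$)
$h{\left(U,K \right)} = 2 K + 2 U$ ($h{\left(U,K \right)} = \left(K + 2 U\right) + K = 2 K + 2 U$)
$q = -8$ ($q = -11 + 3 = -8$)
$A{\left(G \right)} = \frac{4}{3}$ ($A{\left(G \right)} = \left(- \frac{1}{6}\right) \left(-8\right) = \frac{4}{3}$)
$\left(A{\left(2 \right)} + h{\left(D{\left(1 \right)},18 \right)}\right)^{2} = \left(\frac{4}{3} + \left(2 \cdot 18 + 2 \left(-4\right)\right)\right)^{2} = \left(\frac{4}{3} + \left(36 - 8\right)\right)^{2} = \left(\frac{4}{3} + 28\right)^{2} = \left(\frac{88}{3}\right)^{2} = \frac{7744}{9}$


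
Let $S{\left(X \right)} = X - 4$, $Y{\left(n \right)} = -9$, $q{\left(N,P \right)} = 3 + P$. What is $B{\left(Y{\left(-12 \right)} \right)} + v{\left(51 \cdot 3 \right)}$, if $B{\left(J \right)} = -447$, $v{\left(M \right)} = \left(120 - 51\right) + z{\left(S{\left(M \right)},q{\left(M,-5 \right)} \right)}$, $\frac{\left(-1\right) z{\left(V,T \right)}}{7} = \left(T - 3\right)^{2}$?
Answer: $-553$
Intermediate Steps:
$S{\left(X \right)} = -4 + X$
$z{\left(V,T \right)} = - 7 \left(-3 + T\right)^{2}$ ($z{\left(V,T \right)} = - 7 \left(T - 3\right)^{2} = - 7 \left(-3 + T\right)^{2}$)
$v{\left(M \right)} = -106$ ($v{\left(M \right)} = \left(120 - 51\right) - 7 \left(-3 + \left(3 - 5\right)\right)^{2} = 69 - 7 \left(-3 - 2\right)^{2} = 69 - 7 \left(-5\right)^{2} = 69 - 175 = -106$)
$B{\left(Y{\left(-12 \right)} \right)} + v{\left(51 \cdot 3 \right)} = -447 - 106 = -553$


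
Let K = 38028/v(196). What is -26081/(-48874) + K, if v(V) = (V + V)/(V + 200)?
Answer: 13143001619/342118 ≈ 38417.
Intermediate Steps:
v(V) = 2*V/(200 + V) (v(V) = (2*V)/(200 + V) = 2*V/(200 + V))
K = 1882386/49 (K = 38028/((2*196/(200 + 196))) = 38028/((2*196/396)) = 38028/((2*196*(1/396))) = 38028/(98/99) = 38028*(99/98) = 1882386/49 ≈ 38416.)
-26081/(-48874) + K = -26081/(-48874) + 1882386/49 = -26081*(-1/48874) + 1882386/49 = 26081/48874 + 1882386/49 = 13143001619/342118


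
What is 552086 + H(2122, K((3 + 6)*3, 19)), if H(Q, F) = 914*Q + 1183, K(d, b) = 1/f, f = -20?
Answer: 2492777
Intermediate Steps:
K(d, b) = -1/20 (K(d, b) = 1/(-20) = -1/20)
H(Q, F) = 1183 + 914*Q
552086 + H(2122, K((3 + 6)*3, 19)) = 552086 + (1183 + 914*2122) = 552086 + (1183 + 1939508) = 552086 + 1940691 = 2492777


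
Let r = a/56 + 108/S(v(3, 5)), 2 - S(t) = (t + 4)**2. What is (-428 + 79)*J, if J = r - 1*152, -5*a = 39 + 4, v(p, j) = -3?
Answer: 4314687/280 ≈ 15410.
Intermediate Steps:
S(t) = 2 - (4 + t)**2 (S(t) = 2 - (t + 4)**2 = 2 - (4 + t)**2)
a = -43/5 (a = -(39 + 4)/5 = -1/5*43 = -43/5 ≈ -8.6000)
r = 30197/280 (r = -43/5/56 + 108/(2 - (4 - 3)**2) = -43/5*1/56 + 108/(2 - 1*1**2) = -43/280 + 108/(2 - 1*1) = -43/280 + 108/(2 - 1) = -43/280 + 108/1 = -43/280 + 108*1 = -43/280 + 108 = 30197/280 ≈ 107.85)
J = -12363/280 (J = 30197/280 - 1*152 = 30197/280 - 152 = -12363/280 ≈ -44.154)
(-428 + 79)*J = (-428 + 79)*(-12363/280) = -349*(-12363/280) = 4314687/280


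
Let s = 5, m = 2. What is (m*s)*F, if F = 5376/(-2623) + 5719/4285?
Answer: -16070446/2247911 ≈ -7.1491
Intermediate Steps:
F = -8035223/11239555 (F = 5376*(-1/2623) + 5719*(1/4285) = -5376/2623 + 5719/4285 = -8035223/11239555 ≈ -0.71491)
(m*s)*F = (2*5)*(-8035223/11239555) = 10*(-8035223/11239555) = -16070446/2247911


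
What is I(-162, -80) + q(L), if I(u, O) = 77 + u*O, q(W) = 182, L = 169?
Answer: 13219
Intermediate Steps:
I(u, O) = 77 + O*u
I(-162, -80) + q(L) = (77 - 80*(-162)) + 182 = (77 + 12960) + 182 = 13037 + 182 = 13219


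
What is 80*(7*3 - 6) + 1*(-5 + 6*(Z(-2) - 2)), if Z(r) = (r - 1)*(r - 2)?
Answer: 1255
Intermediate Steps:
Z(r) = (-1 + r)*(-2 + r)
80*(7*3 - 6) + 1*(-5 + 6*(Z(-2) - 2)) = 80*(7*3 - 6) + 1*(-5 + 6*((2 + (-2)**2 - 3*(-2)) - 2)) = 80*(21 - 6) + 1*(-5 + 6*((2 + 4 + 6) - 2)) = 80*15 + 1*(-5 + 6*(12 - 2)) = 1200 + 1*(-5 + 6*10) = 1200 + 1*(-5 + 60) = 1200 + 1*55 = 1200 + 55 = 1255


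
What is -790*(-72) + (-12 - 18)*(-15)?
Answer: 57330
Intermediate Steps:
-790*(-72) + (-12 - 18)*(-15) = 56880 - 30*(-15) = 56880 + 450 = 57330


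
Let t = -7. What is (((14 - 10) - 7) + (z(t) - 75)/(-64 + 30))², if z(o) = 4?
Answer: 961/1156 ≈ 0.83132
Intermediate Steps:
(((14 - 10) - 7) + (z(t) - 75)/(-64 + 30))² = (((14 - 10) - 7) + (4 - 75)/(-64 + 30))² = ((4 - 7) - 71/(-34))² = (-3 - 71*(-1/34))² = (-3 + 71/34)² = (-31/34)² = 961/1156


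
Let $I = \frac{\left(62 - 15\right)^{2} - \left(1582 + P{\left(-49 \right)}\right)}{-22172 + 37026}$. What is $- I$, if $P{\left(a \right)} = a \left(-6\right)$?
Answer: $- \frac{333}{14854} \approx -0.022418$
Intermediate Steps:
$P{\left(a \right)} = - 6 a$
$I = \frac{333}{14854}$ ($I = \frac{\left(62 - 15\right)^{2} - \left(1582 - -294\right)}{-22172 + 37026} = \frac{47^{2} - 1876}{14854} = \left(2209 - 1876\right) \frac{1}{14854} = 333 \cdot \frac{1}{14854} = \frac{333}{14854} \approx 0.022418$)
$- I = \left(-1\right) \frac{333}{14854} = - \frac{333}{14854}$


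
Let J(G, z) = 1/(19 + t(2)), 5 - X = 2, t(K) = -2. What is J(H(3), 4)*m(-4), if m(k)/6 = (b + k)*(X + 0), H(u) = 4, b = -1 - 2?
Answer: -126/17 ≈ -7.4118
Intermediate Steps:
b = -3
X = 3 (X = 5 - 1*2 = 5 - 2 = 3)
m(k) = -54 + 18*k (m(k) = 6*((-3 + k)*(3 + 0)) = 6*((-3 + k)*3) = 6*(-9 + 3*k) = -54 + 18*k)
J(G, z) = 1/17 (J(G, z) = 1/(19 - 2) = 1/17)
J(H(3), 4)*m(-4) = (-54 + 18*(-4))/17 = (-54 - 72)/17 = (1/17)*(-126) = -126/17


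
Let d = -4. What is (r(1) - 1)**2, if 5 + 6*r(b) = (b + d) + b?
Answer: 169/36 ≈ 4.6944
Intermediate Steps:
r(b) = -3/2 + b/3 (r(b) = -5/6 + ((b - 4) + b)/6 = -5/6 + ((-4 + b) + b)/6 = -5/6 + (-4 + 2*b)/6 = -5/6 + (-2/3 + b/3) = -3/2 + b/3)
(r(1) - 1)**2 = ((-3/2 + (1/3)*1) - 1)**2 = ((-3/2 + 1/3) - 1)**2 = (-7/6 - 1)**2 = (-13/6)**2 = 169/36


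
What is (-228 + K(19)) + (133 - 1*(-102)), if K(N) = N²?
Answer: 368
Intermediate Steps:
(-228 + K(19)) + (133 - 1*(-102)) = (-228 + 19²) + (133 - 1*(-102)) = (-228 + 361) + (133 + 102) = 133 + 235 = 368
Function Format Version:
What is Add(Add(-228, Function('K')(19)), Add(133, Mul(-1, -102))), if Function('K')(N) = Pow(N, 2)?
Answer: 368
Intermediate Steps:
Add(Add(-228, Function('K')(19)), Add(133, Mul(-1, -102))) = Add(Add(-228, Pow(19, 2)), Add(133, Mul(-1, -102))) = Add(Add(-228, 361), Add(133, 102)) = Add(133, 235) = 368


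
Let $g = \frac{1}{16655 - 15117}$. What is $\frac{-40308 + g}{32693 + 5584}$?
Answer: $- \frac{61993703}{58870026} \approx -1.0531$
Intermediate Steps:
$g = \frac{1}{1538} \approx 0.0006502$
$\frac{-40308 + g}{32693 + 5584} = \frac{-40308 + \frac{1}{1538}}{32693 + 5584} = - \frac{61993703}{1538 \cdot 38277} = \left(- \frac{61993703}{1538}\right) \frac{1}{38277} = - \frac{61993703}{58870026}$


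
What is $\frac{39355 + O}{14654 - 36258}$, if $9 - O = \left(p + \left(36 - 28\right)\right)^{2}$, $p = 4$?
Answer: $- \frac{9805}{5401} \approx -1.8154$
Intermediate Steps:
$O = -135$ ($O = 9 - \left(4 + \left(36 - 28\right)\right)^{2} = 9 - \left(4 + 8\right)^{2} = 9 - 12^{2} = 9 - 144 = -135$)
$\frac{39355 + O}{14654 - 36258} = \frac{39355 - 135}{14654 - 36258} = \frac{39220}{-21604} = 39220 \left(- \frac{1}{21604}\right) = - \frac{9805}{5401}$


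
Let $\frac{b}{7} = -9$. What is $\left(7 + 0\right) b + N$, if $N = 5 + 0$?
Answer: $-436$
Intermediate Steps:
$b = -63$ ($b = 7 \left(-9\right) = -63$)
$N = 5$
$\left(7 + 0\right) b + N = \left(7 + 0\right) \left(-63\right) + 5 = 7 \left(-63\right) + 5 = -441 + 5 = -436$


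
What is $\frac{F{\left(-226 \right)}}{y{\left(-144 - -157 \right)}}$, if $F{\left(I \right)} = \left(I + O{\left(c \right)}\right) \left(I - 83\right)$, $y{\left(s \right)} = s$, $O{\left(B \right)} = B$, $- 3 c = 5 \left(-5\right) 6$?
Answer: $\frac{54384}{13} \approx 4183.4$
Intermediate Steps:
$c = 50$ ($c = - \frac{5 \left(-5\right) 6}{3} = - \frac{\left(-25\right) 6}{3} = \left(- \frac{1}{3}\right) \left(-150\right) = 50$)
$F{\left(I \right)} = \left(-83 + I\right) \left(50 + I\right)$ ($F{\left(I \right)} = \left(I + 50\right) \left(I - 83\right) = \left(50 + I\right) \left(-83 + I\right) = \left(-83 + I\right) \left(50 + I\right)$)
$\frac{F{\left(-226 \right)}}{y{\left(-144 - -157 \right)}} = \frac{-4150 + \left(-226\right)^{2} - -7458}{-144 - -157} = \frac{-4150 + 51076 + 7458}{-144 + 157} = \frac{54384}{13}$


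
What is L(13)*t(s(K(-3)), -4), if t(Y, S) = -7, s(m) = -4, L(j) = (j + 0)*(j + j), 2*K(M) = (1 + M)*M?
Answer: -2366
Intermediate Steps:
K(M) = M*(1 + M)/2 (K(M) = ((1 + M)*M)/2 = (M*(1 + M))/2 = M*(1 + M)/2)
L(j) = 2*j² (L(j) = j*(2*j) = 2*j²)
L(13)*t(s(K(-3)), -4) = (2*13²)*(-7) = (2*169)*(-7) = 338*(-7) = -2366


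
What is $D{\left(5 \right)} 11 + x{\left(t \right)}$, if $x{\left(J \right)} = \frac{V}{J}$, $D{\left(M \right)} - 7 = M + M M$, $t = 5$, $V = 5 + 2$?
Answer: $\frac{2042}{5} \approx 408.4$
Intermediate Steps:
$V = 7$
$D{\left(M \right)} = 7 + M + M^{2}$ ($D{\left(M \right)} = 7 + \left(M + M M\right) = 7 + \left(M + M^{2}\right) = 7 + M + M^{2}$)
$x{\left(J \right)} = \frac{7}{J}$
$D{\left(5 \right)} 11 + x{\left(t \right)} = \left(7 + 5 + 5^{2}\right) 11 + \frac{7}{5} = \left(7 + 5 + 25\right) 11 + 7 \cdot \frac{1}{5} = 37 \cdot 11 + \frac{7}{5} = 407 + \frac{7}{5} = \frac{2042}{5}$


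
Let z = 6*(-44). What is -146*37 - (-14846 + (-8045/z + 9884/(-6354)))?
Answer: 7456745/792 ≈ 9415.1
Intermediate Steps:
z = -264
-146*37 - (-14846 + (-8045/z + 9884/(-6354))) = -146*37 - (-14846 + (-8045/(-264) + 9884/(-6354))) = -5402 - (-14846 + (-8045*(-1/264) + 9884*(-1/6354))) = -5402 - (-14846 + (8045/264 - 14/9)) = -5402 - (-14846 + 22903/792) = -5402 - 1*(-11735129/792) = -5402 + 11735129/792 = 7456745/792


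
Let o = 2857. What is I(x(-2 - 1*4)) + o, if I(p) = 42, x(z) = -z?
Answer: 2899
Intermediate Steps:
I(x(-2 - 1*4)) + o = 42 + 2857 = 2899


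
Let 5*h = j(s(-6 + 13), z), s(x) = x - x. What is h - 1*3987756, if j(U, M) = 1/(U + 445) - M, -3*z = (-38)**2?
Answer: -26617628717/6675 ≈ -3.9877e+6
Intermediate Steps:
s(x) = 0
z = -1444/3 (z = -1/3*(-38)**2 = -1/3*1444 = -1444/3 ≈ -481.33)
j(U, M) = 1/(445 + U) - M
h = 642583/6675 (h = ((1 - 445*(-1444/3) - 1*(-1444/3)*0)/(445 + 0))/5 = ((1 + 642580/3 + 0)/445)/5 = ((1/445)*(642583/3))/5 = (1/5)*(642583/1335) = 642583/6675 ≈ 96.267)
h - 1*3987756 = 642583/6675 - 1*3987756 = 642583/6675 - 3987756 = -26617628717/6675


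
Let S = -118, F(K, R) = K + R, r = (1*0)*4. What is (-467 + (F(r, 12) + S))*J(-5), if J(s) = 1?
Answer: -573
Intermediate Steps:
r = 0 (r = 0*4 = 0)
(-467 + (F(r, 12) + S))*J(-5) = (-467 + ((0 + 12) - 118))*1 = (-467 + (12 - 118))*1 = (-467 - 106)*1 = -573*1 = -573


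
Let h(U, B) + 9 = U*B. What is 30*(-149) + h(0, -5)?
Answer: -4479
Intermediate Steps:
h(U, B) = -9 + B*U (h(U, B) = -9 + U*B = -9 + B*U)
30*(-149) + h(0, -5) = 30*(-149) + (-9 - 5*0) = -4470 + (-9 + 0) = -4470 - 9 = -4479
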